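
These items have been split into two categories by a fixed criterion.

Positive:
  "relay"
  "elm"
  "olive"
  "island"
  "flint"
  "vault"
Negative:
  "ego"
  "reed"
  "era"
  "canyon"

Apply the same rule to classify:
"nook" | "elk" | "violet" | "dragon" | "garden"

Rule: contains 'l'. This holds for each 'Positive' example and fails for each 'Negative' one.
"nook": no 'l', lacks this property → Negative. "elk": has 'l', has this property → Positive. "violet": has 'l', has this property → Positive. "dragon": no 'l', lacks this property → Negative. "garden": no 'l', lacks this property → Negative.

Negative, Positive, Positive, Negative, Negative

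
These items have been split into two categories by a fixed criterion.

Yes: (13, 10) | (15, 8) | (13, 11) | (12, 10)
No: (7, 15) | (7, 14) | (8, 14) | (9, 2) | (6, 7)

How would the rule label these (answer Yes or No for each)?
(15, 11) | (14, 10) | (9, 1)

Yes, Yes, No

Rule: first ≥ 10. This holds for each 'Yes' example and fails for each 'No' one.
(15, 11) → first 15 → Yes. (14, 10) → first 14 → Yes. (9, 1) → first 9 → No.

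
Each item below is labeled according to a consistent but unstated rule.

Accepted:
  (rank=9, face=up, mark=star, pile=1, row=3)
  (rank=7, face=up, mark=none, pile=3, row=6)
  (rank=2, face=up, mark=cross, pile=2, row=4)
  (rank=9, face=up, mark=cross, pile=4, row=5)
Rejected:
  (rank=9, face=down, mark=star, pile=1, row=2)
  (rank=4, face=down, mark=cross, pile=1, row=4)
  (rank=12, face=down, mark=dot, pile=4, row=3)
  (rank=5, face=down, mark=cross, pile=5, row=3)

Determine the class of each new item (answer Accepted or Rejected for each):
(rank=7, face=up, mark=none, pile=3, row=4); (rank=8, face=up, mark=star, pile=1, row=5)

Accepted, Accepted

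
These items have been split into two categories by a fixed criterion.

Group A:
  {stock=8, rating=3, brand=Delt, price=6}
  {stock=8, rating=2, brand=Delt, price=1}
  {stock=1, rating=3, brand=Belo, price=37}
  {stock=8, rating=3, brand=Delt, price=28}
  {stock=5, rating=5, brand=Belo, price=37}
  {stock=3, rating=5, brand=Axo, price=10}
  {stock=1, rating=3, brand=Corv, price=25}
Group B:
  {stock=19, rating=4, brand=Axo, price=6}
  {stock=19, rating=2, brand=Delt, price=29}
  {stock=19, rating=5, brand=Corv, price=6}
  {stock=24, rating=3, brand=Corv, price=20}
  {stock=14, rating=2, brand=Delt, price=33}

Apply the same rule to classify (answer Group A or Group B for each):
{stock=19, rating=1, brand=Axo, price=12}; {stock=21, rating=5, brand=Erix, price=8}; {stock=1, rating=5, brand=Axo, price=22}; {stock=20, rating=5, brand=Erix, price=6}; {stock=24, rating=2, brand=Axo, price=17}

Group B, Group B, Group A, Group B, Group B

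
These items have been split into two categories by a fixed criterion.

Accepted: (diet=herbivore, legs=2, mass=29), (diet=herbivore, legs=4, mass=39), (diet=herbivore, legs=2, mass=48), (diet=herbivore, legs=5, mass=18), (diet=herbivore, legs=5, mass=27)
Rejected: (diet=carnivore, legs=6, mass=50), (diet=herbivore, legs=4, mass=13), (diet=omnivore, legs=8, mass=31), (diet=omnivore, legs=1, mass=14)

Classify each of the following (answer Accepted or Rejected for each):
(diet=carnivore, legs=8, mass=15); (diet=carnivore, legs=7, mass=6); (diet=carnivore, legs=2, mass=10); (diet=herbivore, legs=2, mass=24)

Rejected, Rejected, Rejected, Accepted

Every 'Accepted' example satisfies: diet is herbivore AND mass ≥ 14. None of the 'Rejected' examples do.
(diet=carnivore, legs=8, mass=15): diet is carnivore, mass = 15, fails the rule → Rejected. (diet=carnivore, legs=7, mass=6): diet is carnivore, mass = 6, fails the rule → Rejected. (diet=carnivore, legs=2, mass=10): diet is carnivore, mass = 10, fails the rule → Rejected. (diet=herbivore, legs=2, mass=24): diet is herbivore, mass = 24, checks out → Accepted.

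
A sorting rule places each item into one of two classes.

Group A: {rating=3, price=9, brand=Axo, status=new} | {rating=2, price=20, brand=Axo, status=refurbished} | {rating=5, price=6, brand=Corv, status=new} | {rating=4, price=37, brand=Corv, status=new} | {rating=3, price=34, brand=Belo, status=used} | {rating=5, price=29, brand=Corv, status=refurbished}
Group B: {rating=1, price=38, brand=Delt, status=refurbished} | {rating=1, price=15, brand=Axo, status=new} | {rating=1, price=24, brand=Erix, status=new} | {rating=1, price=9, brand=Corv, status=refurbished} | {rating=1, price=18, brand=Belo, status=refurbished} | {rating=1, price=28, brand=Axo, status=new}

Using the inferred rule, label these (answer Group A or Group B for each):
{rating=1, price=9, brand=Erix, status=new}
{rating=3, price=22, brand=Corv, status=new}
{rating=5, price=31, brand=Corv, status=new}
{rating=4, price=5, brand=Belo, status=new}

Group B, Group A, Group A, Group A

The simplest hypothesis consistent with all the labels is: rating ≥ 2.
{rating=1, price=9, brand=Erix, status=new} → rating = 1 → Group B. {rating=3, price=22, brand=Corv, status=new} → rating = 3 → Group A. {rating=5, price=31, brand=Corv, status=new} → rating = 5 → Group A. {rating=4, price=5, brand=Belo, status=new} → rating = 4 → Group A.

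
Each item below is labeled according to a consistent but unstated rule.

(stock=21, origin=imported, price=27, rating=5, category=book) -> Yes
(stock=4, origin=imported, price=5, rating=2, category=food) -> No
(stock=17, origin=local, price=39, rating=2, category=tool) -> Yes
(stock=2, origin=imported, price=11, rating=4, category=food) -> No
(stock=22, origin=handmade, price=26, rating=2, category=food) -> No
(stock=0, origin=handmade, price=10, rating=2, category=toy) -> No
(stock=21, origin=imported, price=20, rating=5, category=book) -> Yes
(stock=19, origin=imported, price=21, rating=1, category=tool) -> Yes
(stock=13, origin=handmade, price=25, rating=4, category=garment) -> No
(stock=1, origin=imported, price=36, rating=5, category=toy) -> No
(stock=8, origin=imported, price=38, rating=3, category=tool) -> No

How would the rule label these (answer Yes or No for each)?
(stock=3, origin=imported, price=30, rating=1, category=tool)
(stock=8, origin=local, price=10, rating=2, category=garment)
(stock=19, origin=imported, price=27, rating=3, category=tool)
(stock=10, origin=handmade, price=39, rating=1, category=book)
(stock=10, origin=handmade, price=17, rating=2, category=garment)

Rule: stock ≥ 17 AND stock ≤ 21. This holds for each 'Yes' example and fails for each 'No' one.
(stock=3, origin=imported, price=30, rating=1, category=tool) → stock = 3 → No.
(stock=8, origin=local, price=10, rating=2, category=garment) → stock = 8 → No.
(stock=19, origin=imported, price=27, rating=3, category=tool) → stock = 19 → Yes.
(stock=10, origin=handmade, price=39, rating=1, category=book) → stock = 10 → No.
(stock=10, origin=handmade, price=17, rating=2, category=garment) → stock = 10 → No.

No, No, Yes, No, No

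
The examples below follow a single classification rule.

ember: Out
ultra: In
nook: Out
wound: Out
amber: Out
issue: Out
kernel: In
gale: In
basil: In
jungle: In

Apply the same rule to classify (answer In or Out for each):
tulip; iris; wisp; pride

A rule that fits every label: contains 'l' — true of each 'In' example, false of each 'Out' one.
tulip: In (has 'l').
iris: Out (no 'l').
wisp: Out (no 'l').
pride: Out (no 'l').

In, Out, Out, Out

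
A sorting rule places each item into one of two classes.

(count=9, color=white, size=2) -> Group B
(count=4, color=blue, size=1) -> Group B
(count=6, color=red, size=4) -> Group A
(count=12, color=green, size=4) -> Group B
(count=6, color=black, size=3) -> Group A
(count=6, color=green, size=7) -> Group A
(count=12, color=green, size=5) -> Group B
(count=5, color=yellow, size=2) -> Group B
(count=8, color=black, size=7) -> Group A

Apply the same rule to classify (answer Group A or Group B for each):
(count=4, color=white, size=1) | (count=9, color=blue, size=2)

A rule that fits every label: size ≥ 3 AND count ≤ 8 — true of each 'Group A' example, false of each 'Group B' one.

Group B, Group B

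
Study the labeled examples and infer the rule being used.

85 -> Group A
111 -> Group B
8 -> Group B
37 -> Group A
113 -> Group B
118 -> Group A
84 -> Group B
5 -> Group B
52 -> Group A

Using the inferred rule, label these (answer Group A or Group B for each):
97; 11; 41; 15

Group A, Group B, Group B, Group B

Every 'Group A' example satisfies: ≡ 1 (mod 3). None of the 'Group B' examples do.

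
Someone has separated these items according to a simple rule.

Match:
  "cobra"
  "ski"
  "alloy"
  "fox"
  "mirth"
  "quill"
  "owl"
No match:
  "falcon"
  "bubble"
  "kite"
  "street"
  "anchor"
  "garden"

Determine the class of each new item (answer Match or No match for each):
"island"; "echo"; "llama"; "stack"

No match, No match, Match, Match

Looking at the examples, the only property every 'Match' case has and every 'No match' case lacks is: odd length.
No match: "island", since length 6. No match: "echo", since length 4. Match: "llama", since length 5. Match: "stack", since length 5.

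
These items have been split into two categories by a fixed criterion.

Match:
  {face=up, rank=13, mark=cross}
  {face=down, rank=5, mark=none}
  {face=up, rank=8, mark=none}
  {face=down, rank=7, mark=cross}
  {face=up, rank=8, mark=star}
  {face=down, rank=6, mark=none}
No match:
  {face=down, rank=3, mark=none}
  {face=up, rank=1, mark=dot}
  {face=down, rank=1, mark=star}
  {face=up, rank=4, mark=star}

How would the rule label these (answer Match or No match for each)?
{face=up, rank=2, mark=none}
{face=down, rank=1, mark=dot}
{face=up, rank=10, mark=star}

No match, No match, Match

The pattern is that an item is 'Match' exactly when: rank ≥ 5.
{face=up, rank=2, mark=none}: No match (rank = 2).
{face=down, rank=1, mark=dot}: No match (rank = 1).
{face=up, rank=10, mark=star}: Match (rank = 10).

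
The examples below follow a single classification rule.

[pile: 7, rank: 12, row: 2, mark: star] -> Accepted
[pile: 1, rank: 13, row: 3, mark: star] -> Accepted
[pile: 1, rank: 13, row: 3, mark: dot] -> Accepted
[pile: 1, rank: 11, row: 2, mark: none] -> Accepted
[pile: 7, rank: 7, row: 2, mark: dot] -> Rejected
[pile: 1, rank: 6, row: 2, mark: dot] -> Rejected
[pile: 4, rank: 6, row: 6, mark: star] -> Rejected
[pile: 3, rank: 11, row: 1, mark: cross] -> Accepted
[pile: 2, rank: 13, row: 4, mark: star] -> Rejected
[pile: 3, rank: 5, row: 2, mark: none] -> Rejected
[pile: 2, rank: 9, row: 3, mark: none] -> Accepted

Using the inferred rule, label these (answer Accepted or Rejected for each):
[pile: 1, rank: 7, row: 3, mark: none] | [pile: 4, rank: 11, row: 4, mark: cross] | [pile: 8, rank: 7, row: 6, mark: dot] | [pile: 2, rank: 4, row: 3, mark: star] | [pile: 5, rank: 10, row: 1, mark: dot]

The distinguishing property — row ≤ 3 AND rank ≥ 9 — holds for all the 'Accepted' cases and none of the 'Rejected' cases.
[pile: 1, rank: 7, row: 3, mark: none] — row = 3, rank = 7, hence Rejected.
[pile: 4, rank: 11, row: 4, mark: cross] — row = 4, rank = 11, hence Rejected.
[pile: 8, rank: 7, row: 6, mark: dot] — row = 6, rank = 7, hence Rejected.
[pile: 2, rank: 4, row: 3, mark: star] — row = 3, rank = 4, hence Rejected.
[pile: 5, rank: 10, row: 1, mark: dot] — row = 1, rank = 10, hence Accepted.

Rejected, Rejected, Rejected, Rejected, Accepted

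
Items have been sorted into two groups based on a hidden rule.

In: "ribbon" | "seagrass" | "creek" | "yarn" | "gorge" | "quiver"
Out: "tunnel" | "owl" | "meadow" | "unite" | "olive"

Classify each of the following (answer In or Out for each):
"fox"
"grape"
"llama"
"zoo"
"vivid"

Out, In, Out, Out, Out

A rule that fits every label: contains 'r' — true of each 'In' example, false of each 'Out' one.
"fox" — no 'r', hence Out.
"grape" — has 'r', hence In.
"llama" — no 'r', hence Out.
"zoo" — no 'r', hence Out.
"vivid" — no 'r', hence Out.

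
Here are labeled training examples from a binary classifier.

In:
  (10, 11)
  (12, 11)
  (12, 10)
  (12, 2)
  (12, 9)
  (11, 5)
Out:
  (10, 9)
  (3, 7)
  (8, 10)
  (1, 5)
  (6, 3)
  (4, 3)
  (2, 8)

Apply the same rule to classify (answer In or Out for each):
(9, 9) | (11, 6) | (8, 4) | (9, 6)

Out, In, Out, Out

A rule that fits every label: max ≥ 11 — true of each 'In' example, false of each 'Out' one.
(9, 9): max 9 — fails the rule, so Out.
(11, 6): max 11 — checks out, so In.
(8, 4): max 8 — fails the rule, so Out.
(9, 6): max 9 — fails the rule, so Out.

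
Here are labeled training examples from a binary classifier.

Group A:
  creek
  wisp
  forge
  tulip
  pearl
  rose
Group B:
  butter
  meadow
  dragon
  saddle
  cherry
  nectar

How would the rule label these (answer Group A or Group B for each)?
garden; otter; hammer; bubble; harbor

Group B, Group A, Group B, Group B, Group B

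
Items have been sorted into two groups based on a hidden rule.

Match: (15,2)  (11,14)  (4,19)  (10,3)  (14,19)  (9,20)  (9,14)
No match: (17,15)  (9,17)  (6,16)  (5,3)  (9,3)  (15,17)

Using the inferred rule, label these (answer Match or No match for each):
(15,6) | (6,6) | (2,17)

Every 'Match' example satisfies: sum is odd. None of the 'No match' examples do.
(15,6) → 15+6 = 21 → Match.
(6,6) → 6+6 = 12 → No match.
(2,17) → 2+17 = 19 → Match.

Match, No match, Match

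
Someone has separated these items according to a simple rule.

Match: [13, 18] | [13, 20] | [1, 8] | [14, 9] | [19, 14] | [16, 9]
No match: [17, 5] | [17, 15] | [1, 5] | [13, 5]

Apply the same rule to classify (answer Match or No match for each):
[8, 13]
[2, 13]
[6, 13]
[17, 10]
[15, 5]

Rule: sum is odd. This holds for each 'Match' example and fails for each 'No match' one.
[8, 13]: 8+13 = 21, fits → Match.
[2, 13]: 2+13 = 15, fits → Match.
[6, 13]: 6+13 = 19, fits → Match.
[17, 10]: 17+10 = 27, fits → Match.
[15, 5]: 15+5 = 20, doesn't qualify → No match.

Match, Match, Match, Match, No match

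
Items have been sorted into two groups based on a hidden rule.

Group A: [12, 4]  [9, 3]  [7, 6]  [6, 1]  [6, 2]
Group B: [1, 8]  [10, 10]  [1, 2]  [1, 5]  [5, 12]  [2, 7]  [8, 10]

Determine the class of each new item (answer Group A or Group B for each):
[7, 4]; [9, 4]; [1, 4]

Group A, Group A, Group B

The simplest hypothesis consistent with all the labels is: first > second.
[7, 4] → 7 > 4 → Group A.
[9, 4] → 9 > 4 → Group A.
[1, 4] → 1 < 4 → Group B.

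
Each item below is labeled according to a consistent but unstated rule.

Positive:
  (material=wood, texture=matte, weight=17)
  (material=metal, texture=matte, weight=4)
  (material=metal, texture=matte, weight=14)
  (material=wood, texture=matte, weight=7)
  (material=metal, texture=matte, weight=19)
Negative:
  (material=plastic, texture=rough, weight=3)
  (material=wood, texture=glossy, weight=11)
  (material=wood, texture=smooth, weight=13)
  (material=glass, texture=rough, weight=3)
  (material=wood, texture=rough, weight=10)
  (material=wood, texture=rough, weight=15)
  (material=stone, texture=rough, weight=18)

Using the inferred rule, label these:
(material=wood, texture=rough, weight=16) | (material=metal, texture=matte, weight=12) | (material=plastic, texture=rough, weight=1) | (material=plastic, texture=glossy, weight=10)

Negative, Positive, Negative, Negative

'Positive' ⟺ texture is matte.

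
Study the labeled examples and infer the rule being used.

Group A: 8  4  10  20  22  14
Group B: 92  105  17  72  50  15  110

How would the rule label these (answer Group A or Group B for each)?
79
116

Rule: even AND at most 22. This holds for each 'Group A' example and fails for each 'Group B' one.
79: Group B (79 is odd, 79 > 22).
116: Group B (116 is even, 116 > 22).

Group B, Group B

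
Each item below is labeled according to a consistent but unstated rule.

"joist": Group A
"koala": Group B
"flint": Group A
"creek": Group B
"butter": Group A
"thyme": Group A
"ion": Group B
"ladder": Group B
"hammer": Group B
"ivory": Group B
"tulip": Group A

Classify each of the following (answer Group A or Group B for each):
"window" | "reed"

The common property of the 'Group A' items is: contains 't'. No 'Group B' item has it.
Group B: "window", since no 't'. Group B: "reed", since no 't'.

Group B, Group B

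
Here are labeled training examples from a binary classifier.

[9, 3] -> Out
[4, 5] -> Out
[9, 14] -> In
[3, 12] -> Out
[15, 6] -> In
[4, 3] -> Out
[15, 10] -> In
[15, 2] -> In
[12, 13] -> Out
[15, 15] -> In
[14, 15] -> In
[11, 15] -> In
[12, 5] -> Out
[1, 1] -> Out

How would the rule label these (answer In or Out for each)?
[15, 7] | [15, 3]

Rule: max ≥ 14. This holds for each 'In' example and fails for each 'Out' one.

In, In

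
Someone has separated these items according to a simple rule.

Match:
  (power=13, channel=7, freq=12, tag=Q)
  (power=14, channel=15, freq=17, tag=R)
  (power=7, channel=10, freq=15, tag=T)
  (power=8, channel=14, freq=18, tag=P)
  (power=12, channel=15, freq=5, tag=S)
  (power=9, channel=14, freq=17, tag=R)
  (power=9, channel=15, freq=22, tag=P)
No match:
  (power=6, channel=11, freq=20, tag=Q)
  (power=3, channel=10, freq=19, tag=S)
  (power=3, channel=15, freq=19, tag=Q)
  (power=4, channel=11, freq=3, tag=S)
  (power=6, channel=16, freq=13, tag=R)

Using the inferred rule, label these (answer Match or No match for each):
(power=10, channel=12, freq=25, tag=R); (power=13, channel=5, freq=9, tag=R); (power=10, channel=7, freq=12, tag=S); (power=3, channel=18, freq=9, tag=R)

A rule that fits every label: power ≥ 7 — true of each 'Match' example, false of each 'No match' one.
(power=10, channel=12, freq=25, tag=R): power = 10, qualifies → Match.
(power=13, channel=5, freq=9, tag=R): power = 13, qualifies → Match.
(power=10, channel=7, freq=12, tag=S): power = 10, qualifies → Match.
(power=3, channel=18, freq=9, tag=R): power = 3, does not pass → No match.

Match, Match, Match, No match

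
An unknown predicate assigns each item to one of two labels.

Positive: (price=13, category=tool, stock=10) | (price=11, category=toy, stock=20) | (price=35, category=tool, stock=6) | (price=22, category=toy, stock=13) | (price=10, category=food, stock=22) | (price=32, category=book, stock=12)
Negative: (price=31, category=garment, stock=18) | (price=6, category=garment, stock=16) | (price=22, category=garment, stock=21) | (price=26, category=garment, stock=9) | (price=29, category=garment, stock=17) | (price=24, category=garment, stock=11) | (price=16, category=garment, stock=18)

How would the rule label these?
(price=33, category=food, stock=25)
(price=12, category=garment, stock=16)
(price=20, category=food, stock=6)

Positive, Negative, Positive

All 'Positive' examples share one property — category is not garment — and every 'Negative' example lacks it.
(price=33, category=food, stock=25): category is food — checks out, so Positive. (price=12, category=garment, stock=16): category is garment — does not satisfy this, so Negative. (price=20, category=food, stock=6): category is food — checks out, so Positive.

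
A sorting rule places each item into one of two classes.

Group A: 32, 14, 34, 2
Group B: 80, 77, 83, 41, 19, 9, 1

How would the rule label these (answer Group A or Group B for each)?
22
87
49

Group A, Group B, Group B

Rule: even AND at most 34. This holds for each 'Group A' example and fails for each 'Group B' one.
22 → 22 is even, 22 ≤ 34 → Group A. 87 → 87 is odd, 87 > 34 → Group B. 49 → 49 is odd, 49 > 34 → Group B.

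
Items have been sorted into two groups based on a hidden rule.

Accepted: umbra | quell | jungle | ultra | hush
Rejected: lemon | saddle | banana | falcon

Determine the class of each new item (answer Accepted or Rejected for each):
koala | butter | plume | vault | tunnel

Rejected, Accepted, Accepted, Accepted, Accepted

Comparing the two groups points to one rule — contains 'u'.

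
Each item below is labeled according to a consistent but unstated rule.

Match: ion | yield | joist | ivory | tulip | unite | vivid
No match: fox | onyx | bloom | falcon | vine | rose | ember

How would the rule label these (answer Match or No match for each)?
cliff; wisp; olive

Match, No match, Match

Rule: odd length AND contains 'i'. This holds for each 'Match' example and fails for each 'No match' one.
cliff: length 5, has 'i' — passes, so Match.
wisp: length 4, has 'i' — does not fit, so No match.
olive: length 5, has 'i' — passes, so Match.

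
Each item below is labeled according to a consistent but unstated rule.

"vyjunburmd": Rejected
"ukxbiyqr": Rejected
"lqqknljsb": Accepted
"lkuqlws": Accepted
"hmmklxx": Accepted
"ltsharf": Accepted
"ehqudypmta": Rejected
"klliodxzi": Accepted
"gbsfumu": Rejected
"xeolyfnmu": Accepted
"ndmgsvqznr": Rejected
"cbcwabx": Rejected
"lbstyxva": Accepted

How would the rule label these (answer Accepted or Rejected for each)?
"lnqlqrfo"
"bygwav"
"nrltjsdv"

Accepted, Rejected, Accepted

Every 'Accepted' example satisfies: contains 'l'. None of the 'Rejected' examples do.
"lnqlqrfo" → has 'l' → Accepted.
"bygwav" → no 'l' → Rejected.
"nrltjsdv" → has 'l' → Accepted.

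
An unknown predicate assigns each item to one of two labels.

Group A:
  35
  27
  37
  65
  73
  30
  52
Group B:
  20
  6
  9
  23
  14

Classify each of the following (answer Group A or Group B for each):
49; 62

Group A, Group A

The rule appears to be: at least 27.
49 → 49 ≥ 27 → Group A. 62 → 62 ≥ 27 → Group A.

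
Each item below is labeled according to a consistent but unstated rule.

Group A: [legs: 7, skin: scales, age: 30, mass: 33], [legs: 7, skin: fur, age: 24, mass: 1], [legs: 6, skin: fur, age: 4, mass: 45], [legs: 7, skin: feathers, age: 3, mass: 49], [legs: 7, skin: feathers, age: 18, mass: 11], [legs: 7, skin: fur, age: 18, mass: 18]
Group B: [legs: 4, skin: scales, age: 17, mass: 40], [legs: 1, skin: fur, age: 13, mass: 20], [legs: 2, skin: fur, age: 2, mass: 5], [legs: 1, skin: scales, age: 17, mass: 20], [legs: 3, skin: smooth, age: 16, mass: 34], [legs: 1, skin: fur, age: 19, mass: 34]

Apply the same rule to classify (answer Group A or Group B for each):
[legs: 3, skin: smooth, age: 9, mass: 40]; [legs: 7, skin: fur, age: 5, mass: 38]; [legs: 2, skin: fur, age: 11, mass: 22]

Group B, Group A, Group B

The simplest hypothesis consistent with all the labels is: legs ≥ 6.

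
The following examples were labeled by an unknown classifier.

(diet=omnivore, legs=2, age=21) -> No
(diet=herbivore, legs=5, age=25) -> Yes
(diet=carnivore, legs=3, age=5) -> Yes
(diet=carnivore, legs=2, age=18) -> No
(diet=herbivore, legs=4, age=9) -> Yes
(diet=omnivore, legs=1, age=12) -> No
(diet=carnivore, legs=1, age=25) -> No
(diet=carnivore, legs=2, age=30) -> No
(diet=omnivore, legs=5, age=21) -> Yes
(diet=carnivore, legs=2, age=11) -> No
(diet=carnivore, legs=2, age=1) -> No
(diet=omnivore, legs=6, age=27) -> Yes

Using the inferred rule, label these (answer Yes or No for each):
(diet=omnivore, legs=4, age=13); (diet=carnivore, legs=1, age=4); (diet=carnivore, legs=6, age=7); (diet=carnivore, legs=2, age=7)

Every 'Yes' example satisfies: legs ≥ 3. None of the 'No' examples do.
(diet=omnivore, legs=4, age=13): legs = 4 — passes, so Yes.
(diet=carnivore, legs=1, age=4): legs = 1 — fails the rule, so No.
(diet=carnivore, legs=6, age=7): legs = 6 — passes, so Yes.
(diet=carnivore, legs=2, age=7): legs = 2 — fails the rule, so No.

Yes, No, Yes, No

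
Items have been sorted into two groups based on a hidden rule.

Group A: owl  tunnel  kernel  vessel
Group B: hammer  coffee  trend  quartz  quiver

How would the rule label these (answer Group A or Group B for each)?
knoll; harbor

Group A, Group B

Rule: contains 'l'. This holds for each 'Group A' example and fails for each 'Group B' one.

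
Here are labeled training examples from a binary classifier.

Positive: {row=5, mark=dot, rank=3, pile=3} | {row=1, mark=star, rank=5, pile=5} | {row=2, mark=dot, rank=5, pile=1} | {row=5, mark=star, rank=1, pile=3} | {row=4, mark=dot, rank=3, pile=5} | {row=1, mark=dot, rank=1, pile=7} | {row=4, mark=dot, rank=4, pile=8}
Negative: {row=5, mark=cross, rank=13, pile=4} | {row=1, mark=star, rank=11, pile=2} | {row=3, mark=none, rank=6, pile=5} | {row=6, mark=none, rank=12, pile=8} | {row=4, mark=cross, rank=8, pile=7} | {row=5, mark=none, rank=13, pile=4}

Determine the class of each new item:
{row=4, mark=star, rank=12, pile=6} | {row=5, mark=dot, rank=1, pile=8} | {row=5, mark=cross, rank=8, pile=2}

Negative, Positive, Negative

A rule that fits every label: rank ≤ 5 — true of each 'Positive' example, false of each 'Negative' one.
Negative: {row=4, mark=star, rank=12, pile=6}, since rank = 12. Positive: {row=5, mark=dot, rank=1, pile=8}, since rank = 1. Negative: {row=5, mark=cross, rank=8, pile=2}, since rank = 8.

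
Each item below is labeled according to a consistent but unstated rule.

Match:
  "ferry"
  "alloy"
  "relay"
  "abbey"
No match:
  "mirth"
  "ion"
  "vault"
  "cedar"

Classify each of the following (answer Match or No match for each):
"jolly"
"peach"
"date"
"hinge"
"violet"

The distinguishing property — contains 'y' — holds for all the 'Match' cases and none of the 'No match' cases.
Match: "jolly", since has 'y'.
No match: "peach", since no 'y'.
No match: "date", since no 'y'.
No match: "hinge", since no 'y'.
No match: "violet", since no 'y'.

Match, No match, No match, No match, No match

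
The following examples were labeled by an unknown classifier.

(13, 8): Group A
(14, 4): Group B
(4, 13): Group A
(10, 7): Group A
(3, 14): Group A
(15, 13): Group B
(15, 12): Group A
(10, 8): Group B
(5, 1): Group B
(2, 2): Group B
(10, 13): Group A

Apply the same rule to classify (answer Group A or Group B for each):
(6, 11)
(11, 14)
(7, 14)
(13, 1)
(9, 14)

Group A, Group A, Group A, Group B, Group A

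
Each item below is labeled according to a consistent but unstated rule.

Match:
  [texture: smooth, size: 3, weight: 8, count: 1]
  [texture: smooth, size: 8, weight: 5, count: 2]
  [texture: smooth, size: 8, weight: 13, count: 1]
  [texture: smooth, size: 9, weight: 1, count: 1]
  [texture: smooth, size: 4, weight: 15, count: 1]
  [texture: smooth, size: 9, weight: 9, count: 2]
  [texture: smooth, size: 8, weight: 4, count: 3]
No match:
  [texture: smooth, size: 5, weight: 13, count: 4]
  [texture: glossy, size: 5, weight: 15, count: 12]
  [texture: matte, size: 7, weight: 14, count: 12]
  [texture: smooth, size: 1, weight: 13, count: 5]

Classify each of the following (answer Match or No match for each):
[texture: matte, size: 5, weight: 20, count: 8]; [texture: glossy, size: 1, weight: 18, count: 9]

The rule appears to be: count ≤ 3.
[texture: matte, size: 5, weight: 20, count: 8] — count = 8, hence No match.
[texture: glossy, size: 1, weight: 18, count: 9] — count = 9, hence No match.

No match, No match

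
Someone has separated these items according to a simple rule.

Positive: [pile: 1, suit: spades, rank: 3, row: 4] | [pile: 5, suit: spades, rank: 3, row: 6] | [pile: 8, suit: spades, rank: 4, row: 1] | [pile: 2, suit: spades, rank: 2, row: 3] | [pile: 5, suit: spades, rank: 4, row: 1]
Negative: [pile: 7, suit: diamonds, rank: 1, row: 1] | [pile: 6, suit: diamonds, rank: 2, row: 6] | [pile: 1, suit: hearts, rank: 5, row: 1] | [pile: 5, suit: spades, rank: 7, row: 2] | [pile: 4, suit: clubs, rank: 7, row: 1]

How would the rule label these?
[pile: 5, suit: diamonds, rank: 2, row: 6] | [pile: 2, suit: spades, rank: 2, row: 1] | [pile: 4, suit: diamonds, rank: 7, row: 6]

All 'Positive' examples share one property — suit is spades AND rank ≤ 4 — and every 'Negative' example lacks it.
Negative: [pile: 5, suit: diamonds, rank: 2, row: 6], since suit is diamonds, rank = 2. Positive: [pile: 2, suit: spades, rank: 2, row: 1], since suit is spades, rank = 2. Negative: [pile: 4, suit: diamonds, rank: 7, row: 6], since suit is diamonds, rank = 7.

Negative, Positive, Negative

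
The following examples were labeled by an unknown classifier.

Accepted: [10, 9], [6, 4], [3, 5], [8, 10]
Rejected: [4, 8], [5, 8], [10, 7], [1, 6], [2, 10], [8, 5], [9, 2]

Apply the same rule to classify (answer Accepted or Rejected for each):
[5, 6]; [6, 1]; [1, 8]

Accepted, Rejected, Rejected

The pattern is that an item is 'Accepted' exactly when: |first − second| ≤ 2.
[5, 6]: |5−6| = 1 — checks out, so Accepted. [6, 1]: |6−1| = 5 — does not fit, so Rejected. [1, 8]: |1−8| = 7 — does not fit, so Rejected.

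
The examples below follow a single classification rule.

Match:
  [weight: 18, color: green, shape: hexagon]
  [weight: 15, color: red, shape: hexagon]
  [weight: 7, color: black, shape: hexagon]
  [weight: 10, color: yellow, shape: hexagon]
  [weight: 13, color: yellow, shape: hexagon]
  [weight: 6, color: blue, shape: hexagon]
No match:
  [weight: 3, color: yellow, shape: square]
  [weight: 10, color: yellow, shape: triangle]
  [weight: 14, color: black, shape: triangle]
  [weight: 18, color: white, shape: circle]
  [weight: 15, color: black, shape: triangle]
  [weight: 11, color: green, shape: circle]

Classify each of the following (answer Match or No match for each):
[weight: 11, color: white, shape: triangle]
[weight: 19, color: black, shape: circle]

No match, No match

The classifier is using: shape is hexagon.
[weight: 11, color: white, shape: triangle]: shape is triangle — doesn't qualify, so No match.
[weight: 19, color: black, shape: circle]: shape is circle — doesn't qualify, so No match.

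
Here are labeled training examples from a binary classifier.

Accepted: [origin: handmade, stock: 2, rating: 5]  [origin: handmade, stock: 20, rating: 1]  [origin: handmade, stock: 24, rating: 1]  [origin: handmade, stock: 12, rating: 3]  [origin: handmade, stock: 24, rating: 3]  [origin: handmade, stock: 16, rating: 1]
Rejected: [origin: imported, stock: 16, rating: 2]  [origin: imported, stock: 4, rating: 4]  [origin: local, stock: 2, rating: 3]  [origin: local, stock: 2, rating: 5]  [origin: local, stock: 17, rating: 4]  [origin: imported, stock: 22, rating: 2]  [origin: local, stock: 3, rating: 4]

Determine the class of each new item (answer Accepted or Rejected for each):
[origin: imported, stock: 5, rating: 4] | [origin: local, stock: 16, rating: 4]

All 'Accepted' examples share one property — origin is handmade — and every 'Rejected' example lacks it.

Rejected, Rejected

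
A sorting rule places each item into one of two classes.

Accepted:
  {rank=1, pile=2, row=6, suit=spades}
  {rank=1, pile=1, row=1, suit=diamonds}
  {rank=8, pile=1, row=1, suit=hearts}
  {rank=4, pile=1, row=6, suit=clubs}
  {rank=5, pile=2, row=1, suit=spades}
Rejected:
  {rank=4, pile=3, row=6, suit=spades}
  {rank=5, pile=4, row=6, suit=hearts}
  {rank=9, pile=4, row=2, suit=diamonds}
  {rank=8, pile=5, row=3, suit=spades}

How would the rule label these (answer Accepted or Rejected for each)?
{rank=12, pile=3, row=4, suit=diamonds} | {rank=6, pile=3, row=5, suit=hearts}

Rejected, Rejected

The pattern is that an item is 'Accepted' exactly when: pile ≤ 2.
{rank=12, pile=3, row=4, suit=diamonds} — pile = 3, hence Rejected. {rank=6, pile=3, row=5, suit=hearts} — pile = 3, hence Rejected.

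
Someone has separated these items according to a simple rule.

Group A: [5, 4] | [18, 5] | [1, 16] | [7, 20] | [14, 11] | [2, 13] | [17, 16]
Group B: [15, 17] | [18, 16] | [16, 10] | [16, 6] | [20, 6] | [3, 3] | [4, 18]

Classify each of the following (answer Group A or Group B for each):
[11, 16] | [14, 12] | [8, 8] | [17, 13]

Group A, Group B, Group B, Group B

The classifier is using: sum is odd.
Group A: [11, 16], since 11+16 = 27.
Group B: [14, 12], since 14+12 = 26.
Group B: [8, 8], since 8+8 = 16.
Group B: [17, 13], since 17+13 = 30.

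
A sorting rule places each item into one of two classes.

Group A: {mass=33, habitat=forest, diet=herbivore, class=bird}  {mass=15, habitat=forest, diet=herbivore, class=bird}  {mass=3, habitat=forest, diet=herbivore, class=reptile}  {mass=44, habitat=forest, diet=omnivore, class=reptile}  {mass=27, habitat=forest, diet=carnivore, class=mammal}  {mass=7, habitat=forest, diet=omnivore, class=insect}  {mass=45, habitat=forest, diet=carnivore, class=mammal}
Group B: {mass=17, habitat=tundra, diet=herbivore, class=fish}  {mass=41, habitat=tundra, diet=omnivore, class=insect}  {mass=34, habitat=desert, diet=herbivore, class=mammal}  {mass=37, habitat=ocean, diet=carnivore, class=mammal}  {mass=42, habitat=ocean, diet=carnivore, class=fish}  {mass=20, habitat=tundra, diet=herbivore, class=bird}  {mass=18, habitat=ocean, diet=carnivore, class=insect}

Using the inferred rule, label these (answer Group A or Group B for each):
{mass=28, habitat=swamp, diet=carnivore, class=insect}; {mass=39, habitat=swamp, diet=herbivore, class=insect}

Group B, Group B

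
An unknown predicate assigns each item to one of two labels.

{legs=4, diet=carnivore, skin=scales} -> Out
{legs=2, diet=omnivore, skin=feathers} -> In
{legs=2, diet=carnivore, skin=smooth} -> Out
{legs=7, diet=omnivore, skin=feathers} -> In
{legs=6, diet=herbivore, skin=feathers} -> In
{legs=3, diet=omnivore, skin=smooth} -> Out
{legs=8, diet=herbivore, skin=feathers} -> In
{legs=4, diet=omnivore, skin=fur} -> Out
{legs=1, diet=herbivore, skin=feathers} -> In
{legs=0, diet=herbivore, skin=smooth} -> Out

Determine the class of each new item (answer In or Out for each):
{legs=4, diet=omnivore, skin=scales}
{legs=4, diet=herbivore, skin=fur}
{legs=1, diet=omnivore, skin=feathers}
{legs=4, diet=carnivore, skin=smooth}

Checking candidate rules against both groups, what survives is: skin is feathers.

Out, Out, In, Out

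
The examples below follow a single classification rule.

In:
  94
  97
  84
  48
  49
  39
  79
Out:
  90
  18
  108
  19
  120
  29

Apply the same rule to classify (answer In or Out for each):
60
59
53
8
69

One predicate separates the groups cleanly: digit sum ≥ 12.
Out: 60, since digit sum 6+0 = 6. In: 59, since digit sum 5+9 = 14. Out: 53, since digit sum 5+3 = 8. Out: 8, since digit sum 8. In: 69, since digit sum 6+9 = 15.

Out, In, Out, Out, In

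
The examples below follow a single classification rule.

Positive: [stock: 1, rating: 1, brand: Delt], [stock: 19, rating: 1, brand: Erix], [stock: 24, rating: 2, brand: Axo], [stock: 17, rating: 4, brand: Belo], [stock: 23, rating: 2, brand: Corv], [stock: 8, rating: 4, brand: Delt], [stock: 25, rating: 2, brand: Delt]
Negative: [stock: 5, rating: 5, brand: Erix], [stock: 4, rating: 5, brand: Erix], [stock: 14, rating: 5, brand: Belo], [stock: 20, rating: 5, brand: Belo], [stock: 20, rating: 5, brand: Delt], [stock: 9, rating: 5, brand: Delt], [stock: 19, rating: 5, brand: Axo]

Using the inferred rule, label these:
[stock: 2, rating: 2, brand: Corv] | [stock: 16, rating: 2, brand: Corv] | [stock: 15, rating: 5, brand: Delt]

The pattern is that an item is 'Positive' exactly when: rating ≤ 4.

Positive, Positive, Negative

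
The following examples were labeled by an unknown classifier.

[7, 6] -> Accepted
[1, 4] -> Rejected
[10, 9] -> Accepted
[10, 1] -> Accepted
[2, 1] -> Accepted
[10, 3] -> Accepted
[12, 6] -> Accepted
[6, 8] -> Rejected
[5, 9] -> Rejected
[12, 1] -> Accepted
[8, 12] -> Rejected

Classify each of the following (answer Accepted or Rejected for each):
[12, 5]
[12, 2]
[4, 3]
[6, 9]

Accepted, Accepted, Accepted, Rejected

Rule: first > second. This holds for each 'Accepted' example and fails for each 'Rejected' one.
[12, 5] — 12 > 5, hence Accepted. [12, 2] — 12 > 2, hence Accepted. [4, 3] — 4 > 3, hence Accepted. [6, 9] — 6 < 9, hence Rejected.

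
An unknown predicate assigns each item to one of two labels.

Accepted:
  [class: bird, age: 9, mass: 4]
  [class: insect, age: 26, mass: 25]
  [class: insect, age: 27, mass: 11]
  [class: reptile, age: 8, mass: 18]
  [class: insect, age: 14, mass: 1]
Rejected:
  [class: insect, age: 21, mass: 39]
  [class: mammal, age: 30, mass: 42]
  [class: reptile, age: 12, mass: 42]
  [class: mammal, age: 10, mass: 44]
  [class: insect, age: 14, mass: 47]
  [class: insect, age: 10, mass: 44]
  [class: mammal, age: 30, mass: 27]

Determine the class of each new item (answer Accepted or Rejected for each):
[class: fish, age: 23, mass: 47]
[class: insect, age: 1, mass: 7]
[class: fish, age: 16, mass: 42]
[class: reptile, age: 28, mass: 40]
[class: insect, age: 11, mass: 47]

Every 'Accepted' example satisfies: mass ≤ 25. None of the 'Rejected' examples do.
[class: fish, age: 23, mass: 47]: mass = 47 — does not satisfy this, so Rejected.
[class: insect, age: 1, mass: 7]: mass = 7 — qualifies, so Accepted.
[class: fish, age: 16, mass: 42]: mass = 42 — does not satisfy this, so Rejected.
[class: reptile, age: 28, mass: 40]: mass = 40 — does not satisfy this, so Rejected.
[class: insect, age: 11, mass: 47]: mass = 47 — does not satisfy this, so Rejected.

Rejected, Accepted, Rejected, Rejected, Rejected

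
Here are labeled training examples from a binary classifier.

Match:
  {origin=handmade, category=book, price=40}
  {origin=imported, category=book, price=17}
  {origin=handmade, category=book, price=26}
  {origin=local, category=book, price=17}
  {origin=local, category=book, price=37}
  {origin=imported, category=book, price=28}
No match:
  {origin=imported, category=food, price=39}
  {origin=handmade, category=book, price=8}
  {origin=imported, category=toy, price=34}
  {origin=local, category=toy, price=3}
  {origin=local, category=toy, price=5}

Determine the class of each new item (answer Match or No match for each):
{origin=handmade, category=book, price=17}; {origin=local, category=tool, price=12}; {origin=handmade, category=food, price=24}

A rule that fits every label: category is book AND price ≥ 17 — true of each 'Match' example, false of each 'No match' one.

Match, No match, No match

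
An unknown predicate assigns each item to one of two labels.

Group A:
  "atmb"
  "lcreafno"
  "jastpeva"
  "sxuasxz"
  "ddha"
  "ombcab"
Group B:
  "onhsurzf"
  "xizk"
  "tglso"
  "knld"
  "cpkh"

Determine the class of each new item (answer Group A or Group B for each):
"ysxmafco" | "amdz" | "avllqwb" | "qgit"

Group A, Group A, Group A, Group B

The pattern is that an item is 'Group A' exactly when: contains 'a'.
Group A: "ysxmafco", since has 'a'. Group A: "amdz", since has 'a'. Group A: "avllqwb", since has 'a'. Group B: "qgit", since no 'a'.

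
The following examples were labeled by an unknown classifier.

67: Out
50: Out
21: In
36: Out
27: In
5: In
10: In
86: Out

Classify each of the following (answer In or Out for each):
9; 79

In, Out

The simplest hypothesis consistent with all the labels is: at most 27.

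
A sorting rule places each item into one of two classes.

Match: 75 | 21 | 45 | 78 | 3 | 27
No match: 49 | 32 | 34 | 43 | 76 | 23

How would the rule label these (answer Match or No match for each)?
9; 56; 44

Match, No match, No match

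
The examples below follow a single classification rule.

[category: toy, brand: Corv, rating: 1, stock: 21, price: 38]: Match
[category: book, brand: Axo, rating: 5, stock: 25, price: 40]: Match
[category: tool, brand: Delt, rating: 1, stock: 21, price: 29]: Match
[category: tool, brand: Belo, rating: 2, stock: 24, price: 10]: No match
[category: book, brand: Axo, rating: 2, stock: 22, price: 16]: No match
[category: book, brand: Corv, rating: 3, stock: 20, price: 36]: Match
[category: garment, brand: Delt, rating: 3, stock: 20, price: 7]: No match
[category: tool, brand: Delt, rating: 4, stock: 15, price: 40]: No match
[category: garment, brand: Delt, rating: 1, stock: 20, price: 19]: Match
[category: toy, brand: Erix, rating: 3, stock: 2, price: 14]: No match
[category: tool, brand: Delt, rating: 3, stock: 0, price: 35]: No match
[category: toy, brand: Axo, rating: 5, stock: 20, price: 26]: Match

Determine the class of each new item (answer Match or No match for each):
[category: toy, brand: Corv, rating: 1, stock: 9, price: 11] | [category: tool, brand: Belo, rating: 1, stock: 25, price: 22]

No match, Match

'Match' ⟺ price ≥ 19 AND stock ≥ 20.
No match: [category: toy, brand: Corv, rating: 1, stock: 9, price: 11], since price = 11, stock = 9.
Match: [category: tool, brand: Belo, rating: 1, stock: 25, price: 22], since price = 22, stock = 25.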